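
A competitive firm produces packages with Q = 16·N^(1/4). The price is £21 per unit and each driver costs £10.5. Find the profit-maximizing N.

N* = 16

MP_N = (1/4)·16·N^(-3/4) = 4·N^(-3/4).
Profit maximization for a price taker requires P·MP_N = w: 21·4·N^(-3/4) = 10.5.
So N^(-3/4) = 0.125, which gives N = 16.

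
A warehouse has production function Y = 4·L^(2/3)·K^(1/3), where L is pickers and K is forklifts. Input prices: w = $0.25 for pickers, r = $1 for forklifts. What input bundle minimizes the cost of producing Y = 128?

L* = 64, K* = 8

Cost minimization requires the marginal rate of technical substitution to equal the input-price ratio: MP_L/MP_K = w/r.
Here MP_L/MP_K = (2/3)·(K/L)/(1/3) = 2·(K/L). Setting this equal to 0.25/1 = 0.25 gives K = 0.125L.
Substituting into Y = 128: 4·L^(2/3)·(0.125L)^(1/3) = 128.
Solving, L = 64 and K = 8.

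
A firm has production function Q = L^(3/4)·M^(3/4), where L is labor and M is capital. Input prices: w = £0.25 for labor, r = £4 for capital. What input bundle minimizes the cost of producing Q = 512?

L* = 256, M* = 16

Cost minimization requires the marginal rate of technical substitution to equal the input-price ratio: MP_L/MP_M = w/r.
Here MP_L/MP_M = (3/4)·(M/L)/(3/4) = (M/L). Setting this equal to 0.25/4 = 0.0625 gives M = 0.0625L.
Substituting into Q = 512: L^(3/4)·(0.0625L)^(3/4) = 512.
Solving, L = 256 and M = 16.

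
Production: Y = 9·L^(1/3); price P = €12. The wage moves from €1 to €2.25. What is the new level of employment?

L* = 64

From P·MP_L = w with MP_L = 3·L^(-2/3), the labor demand is L(w) = (36/w)^(3/2).
At w = 1: L = 216. At w = 2.25: L = 64.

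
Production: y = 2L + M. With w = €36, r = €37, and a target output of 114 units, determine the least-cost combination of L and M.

The inputs are perfect substitutes, so the firm uses whichever has the lower cost per unit of output.
Cost per unit of output via L is 18; via M it is 37. L is cheaper.
Producing y = 114 with L alone: L = 57, M = 0.

L* = 57, M* = 0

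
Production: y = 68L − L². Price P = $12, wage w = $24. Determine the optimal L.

The marginal product of L is MP_L = 68 − 2L.
A price-taking firm hires until the value of the marginal product equals the wage: P·MP_L = w, so 12·(68 − 2L) = 24.
Then 68 − 2L = 2, giving L = 33.

L* = 33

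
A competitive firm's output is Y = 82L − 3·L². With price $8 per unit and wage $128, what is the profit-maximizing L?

L* = 11

The marginal product of L is MP_L = 82 − 6L.
A price-taking firm hires until the value of the marginal product equals the wage: P·MP_L = w, so 8·(82 − 6L) = 128.
Then 82 − 6L = 16, giving L = 11.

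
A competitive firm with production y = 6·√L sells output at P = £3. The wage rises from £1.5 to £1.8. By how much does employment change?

From P·MP_L = w with MP_L = 3·L^(-1/2), the labor demand is L(w) = (9/w)^(2).
At w = 1.5: L = 36. At w = 1.8: L = 25.
ΔL = 25 − 36 = -11.

ΔL = -11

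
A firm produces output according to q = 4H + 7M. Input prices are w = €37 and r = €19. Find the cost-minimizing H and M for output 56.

H* = 0, M* = 8

The inputs are perfect substitutes, so the firm uses whichever has the lower cost per unit of output.
Cost per unit of output via H is w/4 = 9.25; via M it is r/7 = 19/7. M is cheaper.
Producing q = 56 with M alone: H = 0, M = 8.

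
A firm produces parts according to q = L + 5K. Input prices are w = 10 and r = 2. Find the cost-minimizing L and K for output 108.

L* = 0, K* = 21.6

The inputs are perfect substitutes, so the firm uses whichever has the lower cost per unit of output.
Cost per unit of output via L is 10; via K it is 0.4. K is cheaper.
Producing q = 108 with K alone: L = 0, K = 21.6.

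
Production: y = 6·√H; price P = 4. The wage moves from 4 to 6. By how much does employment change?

ΔH = -5

From P·MP_H = w with MP_H = 3·H^(-1/2), the labor demand is H(w) = (12/w)^(2).
At w = 4: H = 9. At w = 6: H = 4.
ΔH = 4 − 9 = -5.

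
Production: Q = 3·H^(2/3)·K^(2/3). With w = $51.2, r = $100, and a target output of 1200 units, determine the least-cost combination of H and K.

Cost minimization requires the marginal rate of technical substitution to equal the input-price ratio: MP_H/MP_K = w/r.
Here MP_H/MP_K = (2/3)·(K/H)/(2/3) = (K/H). Setting this equal to 51.2/100 = 0.512 gives K = 0.512H.
Substituting into Q = 1200: 3·H^(2/3)·(0.512H)^(2/3) = 1200.
Solving, H = 125 and K = 64.

H* = 125, K* = 64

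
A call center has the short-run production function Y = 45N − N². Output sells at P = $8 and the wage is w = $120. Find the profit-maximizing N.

N* = 15

The marginal product of N is MP_N = 45 − 2N.
A price-taking firm hires until the value of the marginal product equals the wage: P·MP_N = w, so 8·(45 − 2N) = 120.
Then 45 − 2N = 15, giving N = 15.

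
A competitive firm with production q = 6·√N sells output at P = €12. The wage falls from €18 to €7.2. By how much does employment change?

ΔN = 21

From P·MP_N = w with MP_N = 3·N^(-1/2), the labor demand is N(w) = (36/w)^(2).
At w = 18: N = 4. At w = 7.2: N = 25.
ΔN = 25 − 4 = 21.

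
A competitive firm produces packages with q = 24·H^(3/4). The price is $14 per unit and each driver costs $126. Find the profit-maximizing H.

H* = 16

MP_H = (3/4)·24·H^(-1/4) = 18·H^(-1/4).
Profit maximization for a price taker requires P·MP_H = w: 14·18·H^(-1/4) = 126.
So H^(-1/4) = 0.5, which gives H = 16.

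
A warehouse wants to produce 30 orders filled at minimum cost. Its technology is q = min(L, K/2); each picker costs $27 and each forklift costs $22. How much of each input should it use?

L* = 30, K* = 60

With a fixed-proportions technology, the cost-minimizing bundle uses no slack in either input: L = K/2 = q.
So L = 30 and K = 2·30 = 60.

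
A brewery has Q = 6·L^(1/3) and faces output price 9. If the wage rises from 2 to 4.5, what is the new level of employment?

From P·MP_L = w with MP_L = 2·L^(-2/3), the labor demand is L(w) = (18/w)^(3/2).
At w = 2: L = 27. At w = 4.5: L = 8.

L* = 8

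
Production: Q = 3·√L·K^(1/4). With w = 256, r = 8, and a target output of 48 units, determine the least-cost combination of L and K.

L* = 16, K* = 256

Cost minimization requires the marginal rate of technical substitution to equal the input-price ratio: MP_L/MP_K = w/r.
Here MP_L/MP_K = (1/2)·(K/L)/(1/4) = 2·(K/L). Setting this equal to 256/8 = 32 gives K = 16L.
Substituting into Q = 48: 3·L^(1/2)·(16L)^(1/4) = 48.
Solving, L = 16 and K = 256.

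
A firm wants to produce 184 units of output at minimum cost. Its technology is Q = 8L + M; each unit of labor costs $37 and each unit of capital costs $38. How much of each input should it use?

The inputs are perfect substitutes, so the firm uses whichever has the lower cost per unit of output.
Cost per unit of output via L is 4.625; via M it is 38. L is cheaper.
Producing Q = 184 with L alone: L = 23, M = 0.

L* = 23, M* = 0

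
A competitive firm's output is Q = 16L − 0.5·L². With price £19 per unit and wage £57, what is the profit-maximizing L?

The marginal product of L is MP_L = 16 − L.
A price-taking firm hires until the value of the marginal product equals the wage: P·MP_L = w, so 19·(16 − L) = 57.
Then 16 − L = 3, giving L = 13.

L* = 13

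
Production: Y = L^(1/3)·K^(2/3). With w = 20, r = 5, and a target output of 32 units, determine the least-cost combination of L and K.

Cost minimization requires the marginal rate of technical substitution to equal the input-price ratio: MP_L/MP_K = w/r.
Here MP_L/MP_K = (1/3)·(K/L)/(2/3) = 0.5·(K/L). Setting this equal to 20/5 = 4 gives K = 8L.
Substituting into Y = 32: L^(1/3)·(8L)^(2/3) = 32.
Solving, L = 8 and K = 64.

L* = 8, K* = 64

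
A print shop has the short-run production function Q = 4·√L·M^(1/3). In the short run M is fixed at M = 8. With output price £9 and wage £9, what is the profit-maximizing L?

L* = 16

With M = 8, MP_L = (1/2)·4·L^(-1/2)·8^(1/3) = 4·L^(-1/2).
Profit maximization for a price taker requires P·MP_L = w: 9·4·L^(-1/2) = 9.
So L^(-1/2) = 0.25, which gives L = 16.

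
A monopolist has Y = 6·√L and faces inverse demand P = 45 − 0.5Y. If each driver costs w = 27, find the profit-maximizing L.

L* = 9

Marginal revenue from the inverse demand is MR = 45 − Y.
The marginal product is MP_L = 3·L^(-1/2).
A monopolist hires until marginal revenue product equals the wage: MR·MP_L = w.
At L, Y = 6·√L. Substituting and solving: (45 − 6·√L)·3·L^(-1/2) = 27 gives L = 9.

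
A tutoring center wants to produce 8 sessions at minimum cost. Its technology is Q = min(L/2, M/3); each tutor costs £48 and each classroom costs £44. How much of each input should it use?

With a fixed-proportions technology, the cost-minimizing bundle uses no slack in either input: L/2 = M/3 = Q.
So L = 2·8 = 16 and M = 3·8 = 24.

L* = 16, M* = 24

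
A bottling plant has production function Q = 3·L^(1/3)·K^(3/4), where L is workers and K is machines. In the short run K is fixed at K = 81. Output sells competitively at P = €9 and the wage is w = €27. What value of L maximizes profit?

With K = 81, MP_L = (1/3)·3·L^(-2/3)·81^(3/4) = 27·L^(-2/3).
Profit maximization for a price taker requires P·MP_L = w: 9·27·L^(-2/3) = 27.
So L^(-2/3) = 1/9, which gives L = 27.

L* = 27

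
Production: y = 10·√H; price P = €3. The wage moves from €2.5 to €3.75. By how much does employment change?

ΔH = -20

From P·MP_H = w with MP_H = 5·H^(-1/2), the labor demand is H(w) = (15/w)^(2).
At w = 2.5: H = 36. At w = 3.75: H = 16.
ΔH = 16 − 36 = -20.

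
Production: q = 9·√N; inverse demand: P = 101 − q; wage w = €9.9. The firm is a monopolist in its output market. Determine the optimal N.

N* = 25

Marginal revenue from the inverse demand is MR = 101 − 2q.
The marginal product is MP_N = 4.5·N^(-1/2).
A monopolist hires until marginal revenue product equals the wage: MR·MP_N = w.
At N, q = 9·√N. Substituting and solving: (101 − 18·√N)·4.5·N^(-1/2) = 9.9 gives N = 25.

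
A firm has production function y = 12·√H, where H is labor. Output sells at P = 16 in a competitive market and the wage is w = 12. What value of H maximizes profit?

H* = 64

MP_H = (1/2)·12·H^(-1/2) = 6·H^(-1/2).
Profit maximization for a price taker requires P·MP_H = w: 16·6·H^(-1/2) = 12.
So H^(-1/2) = 0.125, which gives H = 64.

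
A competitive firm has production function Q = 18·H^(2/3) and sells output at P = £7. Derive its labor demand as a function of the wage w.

MP_H = (2/3)·18·H^(-1/3) = 12·H^(-1/3).
Setting P·MP_H = w: 84·H^(-1/3) = w.
Solving for H: H^(-1/3) = w/84, so H = (84/w)^(3).

H(w) = 592704/w³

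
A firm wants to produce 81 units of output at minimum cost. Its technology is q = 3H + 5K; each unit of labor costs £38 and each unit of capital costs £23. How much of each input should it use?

The inputs are perfect substitutes, so the firm uses whichever has the lower cost per unit of output.
Cost per unit of output via H is w/3 = 38/3; via K it is r/5 = 4.6. K is cheaper.
Producing q = 81 with K alone: H = 0, K = 16.2.

H* = 0, K* = 16.2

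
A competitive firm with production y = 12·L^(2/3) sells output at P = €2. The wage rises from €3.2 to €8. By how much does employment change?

From P·MP_L = w with MP_L = 8·L^(-1/3), the labor demand is L(w) = (16/w)^(3).
At w = 3.2: L = 125. At w = 8: L = 8.
ΔL = 8 − 125 = -117.

ΔL = -117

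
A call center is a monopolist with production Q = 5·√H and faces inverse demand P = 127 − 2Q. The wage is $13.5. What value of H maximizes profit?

H* = 25

Marginal revenue from the inverse demand is MR = 127 − 4Q.
The marginal product is MP_H = 2.5·H^(-1/2).
A monopolist hires until marginal revenue product equals the wage: MR·MP_H = w.
At H, Q = 5·√H. Substituting and solving: (127 − 20·√H)·2.5·H^(-1/2) = 13.5 gives H = 25.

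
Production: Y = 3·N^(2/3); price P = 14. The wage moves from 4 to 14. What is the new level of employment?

From P·MP_N = w with MP_N = 2·N^(-1/3), the labor demand is N(w) = (28/w)^(3).
At w = 4: N = 343. At w = 14: N = 8.

N* = 8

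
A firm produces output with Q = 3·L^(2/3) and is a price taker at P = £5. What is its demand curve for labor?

L(w) = 1000/w³

MP_L = (2/3)·3·L^(-1/3) = 2·L^(-1/3).
Setting P·MP_L = w: 10·L^(-1/3) = w.
Solving for L: L^(-1/3) = w/10, so L = (10/w)^(3).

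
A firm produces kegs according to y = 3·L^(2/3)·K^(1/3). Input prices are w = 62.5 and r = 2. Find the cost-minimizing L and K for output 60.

L* = 8, K* = 125

Cost minimization requires the marginal rate of technical substitution to equal the input-price ratio: MP_L/MP_K = w/r.
Here MP_L/MP_K = (2/3)·(K/L)/(1/3) = 2·(K/L). Setting this equal to 62.5/2 = 31.25 gives K = 15.625L.
Substituting into y = 60: 3·L^(2/3)·(15.625L)^(1/3) = 60.
Solving, L = 8 and K = 125.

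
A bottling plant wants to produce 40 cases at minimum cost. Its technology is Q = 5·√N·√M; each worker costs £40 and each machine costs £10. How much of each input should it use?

N* = 4, M* = 16

Cost minimization requires the marginal rate of technical substitution to equal the input-price ratio: MP_N/MP_M = w/r.
Here MP_N/MP_M = (1/2)·(M/N)/(1/2) = (M/N). Setting this equal to 40/10 = 4 gives M = 4N.
Substituting into Q = 40: 5·N^(1/2)·(4N)^(1/2) = 40.
Solving, N = 4 and M = 16.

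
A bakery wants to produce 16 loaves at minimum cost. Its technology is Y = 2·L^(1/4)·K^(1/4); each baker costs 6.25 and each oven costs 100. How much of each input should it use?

Cost minimization requires the marginal rate of technical substitution to equal the input-price ratio: MP_L/MP_K = w/r.
Here MP_L/MP_K = (1/4)·(K/L)/(1/4) = (K/L). Setting this equal to 6.25/100 = 0.0625 gives K = 0.0625L.
Substituting into Y = 16: 2·L^(1/4)·(0.0625L)^(1/4) = 16.
Solving, L = 256 and K = 16.

L* = 256, K* = 16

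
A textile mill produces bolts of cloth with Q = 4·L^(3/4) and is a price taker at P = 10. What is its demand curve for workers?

MP_L = (3/4)·4·L^(-1/4) = 3·L^(-1/4).
Setting P·MP_L = w: 30·L^(-1/4) = w.
Solving for L: L^(-1/4) = w/30, so L = (30/w)^(4).

L(w) = 810000/w^(4)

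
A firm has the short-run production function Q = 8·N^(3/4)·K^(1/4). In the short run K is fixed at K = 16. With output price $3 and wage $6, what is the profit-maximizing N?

N* = 1296

With K = 16, MP_N = (3/4)·8·N^(-1/4)·16^(1/4) = 12·N^(-1/4).
Profit maximization for a price taker requires P·MP_N = w: 3·12·N^(-1/4) = 6.
So N^(-1/4) = 1/6, which gives N = 1296.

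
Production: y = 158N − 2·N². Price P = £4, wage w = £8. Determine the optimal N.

The marginal product of N is MP_N = 158 − 4N.
A price-taking firm hires until the value of the marginal product equals the wage: P·MP_N = w, so 4·(158 − 4N) = 8.
Then 158 − 4N = 2, giving N = 39.

N* = 39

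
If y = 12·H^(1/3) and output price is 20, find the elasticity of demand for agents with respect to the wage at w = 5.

MP_H = (1/3)·12·H^(-2/3), so P·MP_H = w gives 80·H^(-2/3) = w.
Solving, H(w) = (80/w)^(3/2). This is a constant-elasticity form: H ∝ w^(−3/2), so ε = −3/2.

ε = -1.5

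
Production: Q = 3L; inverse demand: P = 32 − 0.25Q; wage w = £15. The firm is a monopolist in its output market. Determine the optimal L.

L* = 18

Marginal revenue from the inverse demand is MR = 32 − 0.5Q.
The marginal product is MP_L = 3.
A monopolist hires until marginal revenue product equals the wage: MR·MP_L = w.
(32 − 1.5L)·3 = 15, so L = 18.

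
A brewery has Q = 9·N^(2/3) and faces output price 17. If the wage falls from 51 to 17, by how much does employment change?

From P·MP_N = w with MP_N = 6·N^(-1/3), the labor demand is N(w) = (102/w)^(3).
At w = 51: N = 8. At w = 17: N = 216.
ΔN = 216 − 8 = 208.

ΔN = 208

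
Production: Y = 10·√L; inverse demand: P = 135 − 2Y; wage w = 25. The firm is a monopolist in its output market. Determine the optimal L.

L* = 9

Marginal revenue from the inverse demand is MR = 135 − 4Y.
The marginal product is MP_L = 5·L^(-1/2).
A monopolist hires until marginal revenue product equals the wage: MR·MP_L = w.
At L, Y = 10·√L. Substituting and solving: (135 − 40·√L)·5·L^(-1/2) = 25 gives L = 9.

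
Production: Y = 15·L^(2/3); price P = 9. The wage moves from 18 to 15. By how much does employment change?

ΔL = 91

From P·MP_L = w with MP_L = 10·L^(-1/3), the labor demand is L(w) = (90/w)^(3).
At w = 18: L = 125. At w = 15: L = 216.
ΔL = 216 − 125 = 91.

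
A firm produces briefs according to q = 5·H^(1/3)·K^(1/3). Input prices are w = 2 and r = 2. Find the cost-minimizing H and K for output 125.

Cost minimization requires the marginal rate of technical substitution to equal the input-price ratio: MP_H/MP_K = w/r.
Here MP_H/MP_K = (1/3)·(K/H)/(1/3) = (K/H). Setting this equal to 2/2 = 1 gives K = H.
Substituting into q = 125: 5·H^(1/3)·(H)^(1/3) = 125.
Solving, H = 125 and K = 125.

H* = 125, K* = 125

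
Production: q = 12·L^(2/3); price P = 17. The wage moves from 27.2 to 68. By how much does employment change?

From P·MP_L = w with MP_L = 8·L^(-1/3), the labor demand is L(w) = (136/w)^(3).
At w = 27.2: L = 125. At w = 68: L = 8.
ΔL = 8 − 125 = -117.

ΔL = -117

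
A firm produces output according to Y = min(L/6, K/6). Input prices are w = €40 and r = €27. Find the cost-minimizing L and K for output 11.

With a fixed-proportions technology, the cost-minimizing bundle uses no slack in either input: L/6 = K/6 = Y.
So L = 6·11 = 66 and K = 6·11 = 66.

L* = 66, K* = 66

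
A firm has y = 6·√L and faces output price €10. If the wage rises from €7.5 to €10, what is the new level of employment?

L* = 9

From P·MP_L = w with MP_L = 3·L^(-1/2), the labor demand is L(w) = (30/w)^(2).
At w = 7.5: L = 16. At w = 10: L = 9.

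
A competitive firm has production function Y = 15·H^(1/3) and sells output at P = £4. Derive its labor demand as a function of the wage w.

H(w) = (20/w)^(3/2)

MP_H = (1/3)·15·H^(-2/3) = 5·H^(-2/3).
Setting P·MP_H = w: 20·H^(-2/3) = w.
Solving for H: H^(-2/3) = w/20, so H = (20/w)^(3/2).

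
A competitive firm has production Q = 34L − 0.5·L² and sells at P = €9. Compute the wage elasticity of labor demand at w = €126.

ε = -0.7

From P·MP_L = w with MP_L = 34 − L, labor demand is L(w) = 34 − w/9.
dL/dw = −1/(9) = -1/9.
At w = 126, L = 20, so ε = (dL/dw)·(w/L) = (-1/9)·(126/20) = -0.7.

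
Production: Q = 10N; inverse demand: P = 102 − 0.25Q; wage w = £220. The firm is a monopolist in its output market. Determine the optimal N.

Marginal revenue from the inverse demand is MR = 102 − 0.5Q.
The marginal product is MP_N = 10.
A monopolist hires until marginal revenue product equals the wage: MR·MP_N = w.
(102 − 5N)·10 = 220, so N = 16.

N* = 16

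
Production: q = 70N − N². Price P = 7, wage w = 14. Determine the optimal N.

The marginal product of N is MP_N = 70 − 2N.
A price-taking firm hires until the value of the marginal product equals the wage: P·MP_N = w, so 7·(70 − 2N) = 14.
Then 70 − 2N = 2, giving N = 34.

N* = 34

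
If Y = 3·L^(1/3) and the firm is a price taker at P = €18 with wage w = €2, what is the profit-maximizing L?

L* = 27

MP_L = (1/3)·3·L^(-2/3) = L^(-2/3).
Profit maximization for a price taker requires P·MP_L = w: 18·L^(-2/3) = 2.
So L^(-2/3) = 1/9, which gives L = 27.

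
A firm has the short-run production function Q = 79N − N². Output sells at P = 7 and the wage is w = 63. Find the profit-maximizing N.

The marginal product of N is MP_N = 79 − 2N.
A price-taking firm hires until the value of the marginal product equals the wage: P·MP_N = w, so 7·(79 − 2N) = 63.
Then 79 − 2N = 9, giving N = 35.

N* = 35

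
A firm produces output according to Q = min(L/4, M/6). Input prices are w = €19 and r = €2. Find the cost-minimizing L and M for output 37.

With a fixed-proportions technology, the cost-minimizing bundle uses no slack in either input: L/4 = M/6 = Q.
So L = 4·37 = 148 and M = 6·37 = 222.

L* = 148, M* = 222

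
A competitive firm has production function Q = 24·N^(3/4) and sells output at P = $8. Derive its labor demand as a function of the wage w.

N(w) = (144/w)^(4)

MP_N = (3/4)·24·N^(-1/4) = 18·N^(-1/4).
Setting P·MP_N = w: 144·N^(-1/4) = w.
Solving for N: N^(-1/4) = w/144, so N = (144/w)^(4).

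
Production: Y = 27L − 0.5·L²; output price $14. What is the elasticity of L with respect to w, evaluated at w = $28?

From P·MP_L = w with MP_L = 27 − L, labor demand is L(w) = 27 − w/14.
dL/dw = −1/(14) = -1/14.
At w = 28, L = 25, so ε = (dL/dw)·(w/L) = (-1/14)·(28/25) = -0.08.

ε = -0.08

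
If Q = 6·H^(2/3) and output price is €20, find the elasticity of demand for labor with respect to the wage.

ε = -3

MP_H = (2/3)·6·H^(-1/3), so P·MP_H = w gives 80·H^(-1/3) = w.
Solving, H(w) = (80/w)^(3). This is a constant-elasticity form: H ∝ w^(−3), so ε = −3.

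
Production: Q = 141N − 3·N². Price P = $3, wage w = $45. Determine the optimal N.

The marginal product of N is MP_N = 141 − 6N.
A price-taking firm hires until the value of the marginal product equals the wage: P·MP_N = w, so 3·(141 − 6N) = 45.
Then 141 − 6N = 15, giving N = 21.

N* = 21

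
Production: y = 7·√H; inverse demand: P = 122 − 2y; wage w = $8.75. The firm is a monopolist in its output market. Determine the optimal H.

H* = 16

Marginal revenue from the inverse demand is MR = 122 − 4y.
The marginal product is MP_H = 3.5·H^(-1/2).
A monopolist hires until marginal revenue product equals the wage: MR·MP_H = w.
At H, y = 7·√H. Substituting and solving: (122 − 28·√H)·3.5·H^(-1/2) = 8.75 gives H = 16.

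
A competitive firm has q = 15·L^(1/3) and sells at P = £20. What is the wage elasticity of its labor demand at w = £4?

MP_L = (1/3)·15·L^(-2/3), so P·MP_L = w gives 100·L^(-2/3) = w.
Solving, L(w) = (100/w)^(3/2). This is a constant-elasticity form: L ∝ w^(−3/2), so ε = −3/2.

ε = -1.5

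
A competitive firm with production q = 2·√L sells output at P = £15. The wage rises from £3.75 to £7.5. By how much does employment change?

ΔL = -12

From P·MP_L = w with MP_L = L^(-1/2), the labor demand is L(w) = (15/w)^(2).
At w = 3.75: L = 16. At w = 7.5: L = 4.
ΔL = 4 − 16 = -12.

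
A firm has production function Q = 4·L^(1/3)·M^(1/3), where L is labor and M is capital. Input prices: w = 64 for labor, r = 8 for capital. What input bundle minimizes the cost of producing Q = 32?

L* = 8, M* = 64

Cost minimization requires the marginal rate of technical substitution to equal the input-price ratio: MP_L/MP_M = w/r.
Here MP_L/MP_M = (1/3)·(M/L)/(1/3) = (M/L). Setting this equal to 64/8 = 8 gives M = 8L.
Substituting into Q = 32: 4·L^(1/3)·(8L)^(1/3) = 32.
Solving, L = 8 and M = 64.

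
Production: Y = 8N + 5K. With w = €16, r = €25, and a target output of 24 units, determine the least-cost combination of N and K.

The inputs are perfect substitutes, so the firm uses whichever has the lower cost per unit of output.
Cost per unit of output via N is w/8 = 2; via K it is r/5 = 5. N is cheaper.
Producing Y = 24 with N alone: N = 3, K = 0.

N* = 3, K* = 0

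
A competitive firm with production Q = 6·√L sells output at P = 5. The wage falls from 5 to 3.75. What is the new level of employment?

L* = 16

From P·MP_L = w with MP_L = 3·L^(-1/2), the labor demand is L(w) = (15/w)^(2).
At w = 5: L = 9. At w = 3.75: L = 16.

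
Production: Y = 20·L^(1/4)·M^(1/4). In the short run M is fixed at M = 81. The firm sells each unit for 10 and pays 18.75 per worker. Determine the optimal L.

L* = 16

With M = 81, MP_L = (1/4)·20·L^(-3/4)·81^(1/4) = 15·L^(-3/4).
Profit maximization for a price taker requires P·MP_L = w: 10·15·L^(-3/4) = 18.75.
So L^(-3/4) = 0.125, which gives L = 16.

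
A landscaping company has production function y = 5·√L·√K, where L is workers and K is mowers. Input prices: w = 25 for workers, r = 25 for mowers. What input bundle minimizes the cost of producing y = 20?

Cost minimization requires the marginal rate of technical substitution to equal the input-price ratio: MP_L/MP_K = w/r.
Here MP_L/MP_K = (1/2)·(K/L)/(1/2) = (K/L). Setting this equal to 25/25 = 1 gives K = L.
Substituting into y = 20: 5·L^(1/2)·(L)^(1/2) = 20.
Solving, L = 4 and K = 4.

L* = 4, K* = 4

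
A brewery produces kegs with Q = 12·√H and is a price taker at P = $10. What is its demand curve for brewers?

MP_H = (1/2)·12·H^(-1/2) = 6·H^(-1/2).
Setting P·MP_H = w: 60·H^(-1/2) = w.
Solving for H: H^(-1/2) = w/60, so H = (60/w)^(2).

H(w) = 3600/w²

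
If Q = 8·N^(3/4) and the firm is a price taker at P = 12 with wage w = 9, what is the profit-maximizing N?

MP_N = (3/4)·8·N^(-1/4) = 6·N^(-1/4).
Profit maximization for a price taker requires P·MP_N = w: 12·6·N^(-1/4) = 9.
So N^(-1/4) = 0.125, which gives N = 4096.

N* = 4096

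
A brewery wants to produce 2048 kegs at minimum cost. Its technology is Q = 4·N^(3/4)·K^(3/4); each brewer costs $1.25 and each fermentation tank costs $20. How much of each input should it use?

Cost minimization requires the marginal rate of technical substitution to equal the input-price ratio: MP_N/MP_K = w/r.
Here MP_N/MP_K = (3/4)·(K/N)/(3/4) = (K/N). Setting this equal to 1.25/20 = 0.0625 gives K = 0.0625N.
Substituting into Q = 2048: 4·N^(3/4)·(0.0625N)^(3/4) = 2048.
Solving, N = 256 and K = 16.

N* = 256, K* = 16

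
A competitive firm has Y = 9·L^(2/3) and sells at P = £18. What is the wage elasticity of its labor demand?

ε = -3

MP_L = (2/3)·9·L^(-1/3), so P·MP_L = w gives 108·L^(-1/3) = w.
Solving, L(w) = (108/w)^(3). This is a constant-elasticity form: L ∝ w^(−3), so ε = −3.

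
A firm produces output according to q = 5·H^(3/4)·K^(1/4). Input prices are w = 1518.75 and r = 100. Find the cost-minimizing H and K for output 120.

H* = 16, K* = 81

Cost minimization requires the marginal rate of technical substitution to equal the input-price ratio: MP_H/MP_K = w/r.
Here MP_H/MP_K = (3/4)·(K/H)/(1/4) = 3·(K/H). Setting this equal to 1518.75/100 = 15.1875 gives K = 5.0625H.
Substituting into q = 120: 5·H^(3/4)·(5.0625H)^(1/4) = 120.
Solving, H = 16 and K = 81.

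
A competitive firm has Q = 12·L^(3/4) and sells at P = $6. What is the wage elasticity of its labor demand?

MP_L = (3/4)·12·L^(-1/4), so P·MP_L = w gives 54·L^(-1/4) = w.
Solving, L(w) = (54/w)^(4). This is a constant-elasticity form: L ∝ w^(−4), so ε = −4.

ε = -4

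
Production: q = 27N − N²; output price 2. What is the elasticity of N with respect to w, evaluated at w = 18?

From P·MP_N = w with MP_N = 27 − 2N, labor demand is N(w) = (27 − w/2)/2.
dN/dw = −1/(4) = -0.25.
At w = 18, N = 9, so ε = (dN/dw)·(w/N) = (-0.25)·(18/9) = -0.5.

ε = -0.5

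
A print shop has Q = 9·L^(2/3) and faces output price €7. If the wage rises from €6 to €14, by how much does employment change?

From P·MP_L = w with MP_L = 6·L^(-1/3), the labor demand is L(w) = (42/w)^(3).
At w = 6: L = 343. At w = 14: L = 27.
ΔL = 27 − 343 = -316.

ΔL = -316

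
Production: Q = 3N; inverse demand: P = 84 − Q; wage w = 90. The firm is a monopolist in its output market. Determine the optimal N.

N* = 9

Marginal revenue from the inverse demand is MR = 84 − 2Q.
The marginal product is MP_N = 3.
A monopolist hires until marginal revenue product equals the wage: MR·MP_N = w.
(84 − 6N)·3 = 90, so N = 9.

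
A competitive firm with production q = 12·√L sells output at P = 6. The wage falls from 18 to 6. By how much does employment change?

ΔL = 32

From P·MP_L = w with MP_L = 6·L^(-1/2), the labor demand is L(w) = (36/w)^(2).
At w = 18: L = 4. At w = 6: L = 36.
ΔL = 36 − 4 = 32.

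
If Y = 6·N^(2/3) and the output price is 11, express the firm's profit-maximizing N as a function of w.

N(w) = 85184/w³

MP_N = (2/3)·6·N^(-1/3) = 4·N^(-1/3).
Setting P·MP_N = w: 44·N^(-1/3) = w.
Solving for N: N^(-1/3) = w/44, so N = (44/w)^(3).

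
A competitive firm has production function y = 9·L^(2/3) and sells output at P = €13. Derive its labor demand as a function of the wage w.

MP_L = (2/3)·9·L^(-1/3) = 6·L^(-1/3).
Setting P·MP_L = w: 78·L^(-1/3) = w.
Solving for L: L^(-1/3) = w/78, so L = (78/w)^(3).

L(w) = 474552/w³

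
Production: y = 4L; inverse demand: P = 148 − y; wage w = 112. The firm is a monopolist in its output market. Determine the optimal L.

Marginal revenue from the inverse demand is MR = 148 − 2y.
The marginal product is MP_L = 4.
A monopolist hires until marginal revenue product equals the wage: MR·MP_L = w.
(148 − 8L)·4 = 112, so L = 15.

L* = 15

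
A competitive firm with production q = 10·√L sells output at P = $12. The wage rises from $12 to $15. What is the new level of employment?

From P·MP_L = w with MP_L = 5·L^(-1/2), the labor demand is L(w) = (60/w)^(2).
At w = 12: L = 25. At w = 15: L = 16.

L* = 16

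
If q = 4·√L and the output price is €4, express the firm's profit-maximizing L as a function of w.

MP_L = (1/2)·4·L^(-1/2) = 2·L^(-1/2).
Setting P·MP_L = w: 8·L^(-1/2) = w.
Solving for L: L^(-1/2) = w/8, so L = (8/w)^(2).

L(w) = 64/w²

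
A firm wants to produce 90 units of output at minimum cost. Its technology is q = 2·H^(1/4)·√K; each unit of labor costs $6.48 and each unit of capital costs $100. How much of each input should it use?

Cost minimization requires the marginal rate of technical substitution to equal the input-price ratio: MP_H/MP_K = w/r.
Here MP_H/MP_K = (1/4)·(K/H)/(1/2) = 0.5·(K/H). Setting this equal to 6.48/100 = 0.0648 gives K = 0.1296H.
Substituting into q = 90: 2·H^(1/4)·(0.1296H)^(1/2) = 90.
Solving, H = 625 and K = 81.

H* = 625, K* = 81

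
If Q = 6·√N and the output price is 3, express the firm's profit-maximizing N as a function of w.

N(w) = 81/w²

MP_N = (1/2)·6·N^(-1/2) = 3·N^(-1/2).
Setting P·MP_N = w: 9·N^(-1/2) = w.
Solving for N: N^(-1/2) = w/9, so N = (9/w)^(2).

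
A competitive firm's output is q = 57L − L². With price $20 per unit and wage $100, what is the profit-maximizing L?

The marginal product of L is MP_L = 57 − 2L.
A price-taking firm hires until the value of the marginal product equals the wage: P·MP_L = w, so 20·(57 − 2L) = 100.
Then 57 − 2L = 5, giving L = 26.

L* = 26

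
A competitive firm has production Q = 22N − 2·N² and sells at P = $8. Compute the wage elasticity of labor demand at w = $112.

ε = -1.75

From P·MP_N = w with MP_N = 22 − 4N, labor demand is N(w) = (22 − w/8)/4.
dN/dw = −1/(32) = -0.03125.
At w = 112, N = 2, so ε = (dN/dw)·(w/N) = (-0.03125)·(112/2) = -1.75.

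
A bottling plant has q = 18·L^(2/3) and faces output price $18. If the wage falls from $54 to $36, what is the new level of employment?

L* = 216

From P·MP_L = w with MP_L = 12·L^(-1/3), the labor demand is L(w) = (216/w)^(3).
At w = 54: L = 64. At w = 36: L = 216.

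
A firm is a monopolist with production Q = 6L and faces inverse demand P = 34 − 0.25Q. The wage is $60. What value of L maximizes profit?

Marginal revenue from the inverse demand is MR = 34 − 0.5Q.
The marginal product is MP_L = 6.
A monopolist hires until marginal revenue product equals the wage: MR·MP_L = w.
(34 − 3L)·6 = 60, so L = 8.

L* = 8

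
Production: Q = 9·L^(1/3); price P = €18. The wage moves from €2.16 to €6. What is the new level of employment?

L* = 27

From P·MP_L = w with MP_L = 3·L^(-2/3), the labor demand is L(w) = (54/w)^(3/2).
At w = 2.16: L = 125. At w = 6: L = 27.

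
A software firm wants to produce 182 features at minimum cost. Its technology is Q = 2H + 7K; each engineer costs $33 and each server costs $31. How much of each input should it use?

H* = 0, K* = 26

The inputs are perfect substitutes, so the firm uses whichever has the lower cost per unit of output.
Cost per unit of output via H is w/2 = 16.5; via K it is r/7 = 31/7. K is cheaper.
Producing Q = 182 with K alone: H = 0, K = 26.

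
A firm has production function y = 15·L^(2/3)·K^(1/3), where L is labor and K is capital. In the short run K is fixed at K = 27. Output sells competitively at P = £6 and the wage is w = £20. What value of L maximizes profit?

With K = 27, MP_L = (2/3)·15·L^(-1/3)·27^(1/3) = 30·L^(-1/3).
Profit maximization for a price taker requires P·MP_L = w: 6·30·L^(-1/3) = 20.
So L^(-1/3) = 1/9, which gives L = 729.

L* = 729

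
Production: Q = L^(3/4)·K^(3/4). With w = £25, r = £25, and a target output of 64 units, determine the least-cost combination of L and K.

L* = 16, K* = 16

Cost minimization requires the marginal rate of technical substitution to equal the input-price ratio: MP_L/MP_K = w/r.
Here MP_L/MP_K = (3/4)·(K/L)/(3/4) = (K/L). Setting this equal to 25/25 = 1 gives K = L.
Substituting into Q = 64: L^(3/4)·(L)^(3/4) = 64.
Solving, L = 16 and K = 16.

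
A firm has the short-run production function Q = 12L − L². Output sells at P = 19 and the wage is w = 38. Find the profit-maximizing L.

L* = 5

The marginal product of L is MP_L = 12 − 2L.
A price-taking firm hires until the value of the marginal product equals the wage: P·MP_L = w, so 19·(12 − 2L) = 38.
Then 12 − 2L = 2, giving L = 5.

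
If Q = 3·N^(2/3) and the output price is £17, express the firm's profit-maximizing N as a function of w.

MP_N = (2/3)·3·N^(-1/3) = 2·N^(-1/3).
Setting P·MP_N = w: 34·N^(-1/3) = w.
Solving for N: N^(-1/3) = w/34, so N = (34/w)^(3).

N(w) = 39304/w³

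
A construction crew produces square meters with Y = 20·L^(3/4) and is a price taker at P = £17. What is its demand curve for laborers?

MP_L = (3/4)·20·L^(-1/4) = 15·L^(-1/4).
Setting P·MP_L = w: 255·L^(-1/4) = w.
Solving for L: L^(-1/4) = w/255, so L = (255/w)^(4).

L(w) = (255/w)^(4)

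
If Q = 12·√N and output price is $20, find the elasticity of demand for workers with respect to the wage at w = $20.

MP_N = (1/2)·12·N^(-1/2), so P·MP_N = w gives 120·N^(-1/2) = w.
Solving, N(w) = (120/w)^(2). This is a constant-elasticity form: N ∝ w^(−2), so ε = −2.

ε = -2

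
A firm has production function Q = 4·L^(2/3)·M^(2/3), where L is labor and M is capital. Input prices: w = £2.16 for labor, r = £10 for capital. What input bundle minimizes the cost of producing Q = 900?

L* = 125, M* = 27

Cost minimization requires the marginal rate of technical substitution to equal the input-price ratio: MP_L/MP_M = w/r.
Here MP_L/MP_M = (2/3)·(M/L)/(2/3) = (M/L). Setting this equal to 2.16/10 = 0.216 gives M = 0.216L.
Substituting into Q = 900: 4·L^(2/3)·(0.216L)^(2/3) = 900.
Solving, L = 125 and M = 27.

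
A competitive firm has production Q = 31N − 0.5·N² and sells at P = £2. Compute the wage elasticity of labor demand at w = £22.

ε = -0.55

From P·MP_N = w with MP_N = 31 − N, labor demand is N(w) = 31 − w/2.
dN/dw = −1/(2) = -0.5.
At w = 22, N = 20, so ε = (dN/dw)·(w/N) = (-0.5)·(22/20) = -0.55.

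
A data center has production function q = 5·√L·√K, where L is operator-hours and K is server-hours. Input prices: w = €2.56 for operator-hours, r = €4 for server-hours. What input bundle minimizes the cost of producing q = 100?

Cost minimization requires the marginal rate of technical substitution to equal the input-price ratio: MP_L/MP_K = w/r.
Here MP_L/MP_K = (1/2)·(K/L)/(1/2) = (K/L). Setting this equal to 2.56/4 = 0.64 gives K = 0.64L.
Substituting into q = 100: 5·L^(1/2)·(0.64L)^(1/2) = 100.
Solving, L = 25 and K = 16.

L* = 25, K* = 16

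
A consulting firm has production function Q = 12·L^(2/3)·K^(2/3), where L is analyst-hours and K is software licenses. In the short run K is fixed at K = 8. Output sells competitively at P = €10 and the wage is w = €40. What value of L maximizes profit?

With K = 8, MP_L = (2/3)·12·L^(-1/3)·8^(2/3) = 32·L^(-1/3).
Profit maximization for a price taker requires P·MP_L = w: 10·32·L^(-1/3) = 40.
So L^(-1/3) = 0.125, which gives L = 512.

L* = 512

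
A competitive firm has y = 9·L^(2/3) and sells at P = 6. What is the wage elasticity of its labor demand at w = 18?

MP_L = (2/3)·9·L^(-1/3), so P·MP_L = w gives 36·L^(-1/3) = w.
Solving, L(w) = (36/w)^(3). This is a constant-elasticity form: L ∝ w^(−3), so ε = −3.

ε = -3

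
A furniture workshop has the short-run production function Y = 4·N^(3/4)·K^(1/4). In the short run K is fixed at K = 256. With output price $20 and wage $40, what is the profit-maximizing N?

With K = 256, MP_N = (3/4)·4·N^(-1/4)·256^(1/4) = 12·N^(-1/4).
Profit maximization for a price taker requires P·MP_N = w: 20·12·N^(-1/4) = 40.
So N^(-1/4) = 1/6, which gives N = 1296.

N* = 1296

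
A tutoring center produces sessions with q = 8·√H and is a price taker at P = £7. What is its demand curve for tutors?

MP_H = (1/2)·8·H^(-1/2) = 4·H^(-1/2).
Setting P·MP_H = w: 28·H^(-1/2) = w.
Solving for H: H^(-1/2) = w/28, so H = (28/w)^(2).

H(w) = 784/w²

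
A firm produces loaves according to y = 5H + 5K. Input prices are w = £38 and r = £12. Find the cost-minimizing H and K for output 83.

H* = 0, K* = 16.6

The inputs are perfect substitutes, so the firm uses whichever has the lower cost per unit of output.
Cost per unit of output via H is w/5 = 7.6; via K it is r/5 = 2.4. K is cheaper.
Producing y = 83 with K alone: H = 0, K = 16.6.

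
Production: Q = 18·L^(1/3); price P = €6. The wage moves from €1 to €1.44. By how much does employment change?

From P·MP_L = w with MP_L = 6·L^(-2/3), the labor demand is L(w) = (36/w)^(3/2).
At w = 1: L = 216. At w = 1.44: L = 125.
ΔL = 125 − 216 = -91.

ΔL = -91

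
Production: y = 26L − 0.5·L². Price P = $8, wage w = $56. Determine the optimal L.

L* = 19

The marginal product of L is MP_L = 26 − L.
A price-taking firm hires until the value of the marginal product equals the wage: P·MP_L = w, so 8·(26 − L) = 56.
Then 26 − L = 7, giving L = 19.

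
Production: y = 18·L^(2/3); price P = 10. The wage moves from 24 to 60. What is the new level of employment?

From P·MP_L = w with MP_L = 12·L^(-1/3), the labor demand is L(w) = (120/w)^(3).
At w = 24: L = 125. At w = 60: L = 8.

L* = 8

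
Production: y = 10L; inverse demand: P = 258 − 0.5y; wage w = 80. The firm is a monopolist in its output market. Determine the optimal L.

Marginal revenue from the inverse demand is MR = 258 − y.
The marginal product is MP_L = 10.
A monopolist hires until marginal revenue product equals the wage: MR·MP_L = w.
(258 − 10L)·10 = 80, so L = 25.

L* = 25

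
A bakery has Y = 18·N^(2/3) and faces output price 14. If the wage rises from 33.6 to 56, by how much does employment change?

From P·MP_N = w with MP_N = 12·N^(-1/3), the labor demand is N(w) = (168/w)^(3).
At w = 33.6: N = 125. At w = 56: N = 27.
ΔN = 27 − 125 = -98.

ΔN = -98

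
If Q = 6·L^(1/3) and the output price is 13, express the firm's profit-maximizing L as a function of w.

L(w) = (26/w)^(3/2)

MP_L = (1/3)·6·L^(-2/3) = 2·L^(-2/3).
Setting P·MP_L = w: 26·L^(-2/3) = w.
Solving for L: L^(-2/3) = w/26, so L = (26/w)^(3/2).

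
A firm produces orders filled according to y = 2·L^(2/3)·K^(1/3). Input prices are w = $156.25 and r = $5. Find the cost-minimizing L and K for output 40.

L* = 8, K* = 125

Cost minimization requires the marginal rate of technical substitution to equal the input-price ratio: MP_L/MP_K = w/r.
Here MP_L/MP_K = (2/3)·(K/L)/(1/3) = 2·(K/L). Setting this equal to 156.25/5 = 31.25 gives K = 15.625L.
Substituting into y = 40: 2·L^(2/3)·(15.625L)^(1/3) = 40.
Solving, L = 8 and K = 125.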